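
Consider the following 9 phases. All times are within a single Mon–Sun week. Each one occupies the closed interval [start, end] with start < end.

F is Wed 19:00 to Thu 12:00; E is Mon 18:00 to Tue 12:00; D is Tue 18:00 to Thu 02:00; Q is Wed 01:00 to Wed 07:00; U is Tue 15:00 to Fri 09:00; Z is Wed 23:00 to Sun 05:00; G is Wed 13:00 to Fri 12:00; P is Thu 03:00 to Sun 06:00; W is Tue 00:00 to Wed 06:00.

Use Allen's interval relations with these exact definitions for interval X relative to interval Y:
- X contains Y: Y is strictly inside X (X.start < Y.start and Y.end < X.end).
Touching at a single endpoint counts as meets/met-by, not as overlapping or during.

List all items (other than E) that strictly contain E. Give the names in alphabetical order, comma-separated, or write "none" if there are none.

none

Target E = [Mon 18:00, Tue 12:00].
D [Tue 18:00, Thu 02:00] → after → no.
F [Wed 19:00, Thu 12:00] → after → no.
G [Wed 13:00, Fri 12:00] → after → no.
P [Thu 03:00, Sun 06:00] → after → no.
Q [Wed 01:00, Wed 07:00] → after → no.
U [Tue 15:00, Fri 09:00] → after → no.
W [Tue 00:00, Wed 06:00] → overlapped-by → no.
Z [Wed 23:00, Sun 05:00] → after → no.
Result: none.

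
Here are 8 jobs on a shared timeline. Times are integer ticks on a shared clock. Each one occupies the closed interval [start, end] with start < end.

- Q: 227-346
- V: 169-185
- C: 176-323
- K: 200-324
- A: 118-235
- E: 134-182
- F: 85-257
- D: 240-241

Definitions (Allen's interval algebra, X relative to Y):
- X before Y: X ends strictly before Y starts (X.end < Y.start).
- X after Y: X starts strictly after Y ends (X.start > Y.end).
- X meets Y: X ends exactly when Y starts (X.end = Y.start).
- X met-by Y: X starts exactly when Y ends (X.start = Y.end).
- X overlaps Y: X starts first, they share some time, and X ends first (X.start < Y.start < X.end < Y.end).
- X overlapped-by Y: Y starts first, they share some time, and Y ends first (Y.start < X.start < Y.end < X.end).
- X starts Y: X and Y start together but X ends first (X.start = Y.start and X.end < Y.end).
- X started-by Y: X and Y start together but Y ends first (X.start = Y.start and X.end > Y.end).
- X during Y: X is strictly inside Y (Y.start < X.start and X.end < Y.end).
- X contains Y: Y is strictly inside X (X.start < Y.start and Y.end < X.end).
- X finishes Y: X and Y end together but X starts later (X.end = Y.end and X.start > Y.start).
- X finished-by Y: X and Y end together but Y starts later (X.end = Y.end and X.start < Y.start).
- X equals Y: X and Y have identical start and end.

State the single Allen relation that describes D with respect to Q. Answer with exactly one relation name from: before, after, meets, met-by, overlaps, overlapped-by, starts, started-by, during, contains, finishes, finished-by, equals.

during

D = [240, 241]; Q = [227, 346].
Compare endpoints: D.start > Q.start, D.start < Q.end, D.end > Q.start, D.end < Q.end.
That pattern is 'during'.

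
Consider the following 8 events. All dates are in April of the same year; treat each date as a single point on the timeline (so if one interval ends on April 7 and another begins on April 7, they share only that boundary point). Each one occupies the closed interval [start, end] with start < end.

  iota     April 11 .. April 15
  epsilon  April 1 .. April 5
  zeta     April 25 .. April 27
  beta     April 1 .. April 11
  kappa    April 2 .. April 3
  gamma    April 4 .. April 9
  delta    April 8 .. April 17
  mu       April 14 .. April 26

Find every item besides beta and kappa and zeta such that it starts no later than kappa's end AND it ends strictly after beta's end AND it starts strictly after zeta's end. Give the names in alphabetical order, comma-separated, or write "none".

none

Conditions: its start is no later than kappa's end (X.start <= April 3) AND its end is strictly after beta's end (X.end > April 11) AND its start is strictly after zeta's end (X.start > April 27).
delta: start April 8 <= April 3? ✗; end April 17 > April 11? ✓; start April 8 > April 27? ✗ → no.
epsilon: start April 1 <= April 3? ✓; end April 5 > April 11? ✗; start April 1 > April 27? ✗ → no.
gamma: start April 4 <= April 3? ✗; end April 9 > April 11? ✗; start April 4 > April 27? ✗ → no.
iota: start April 11 <= April 3? ✗; end April 15 > April 11? ✓; start April 11 > April 27? ✗ → no.
mu: start April 14 <= April 3? ✗; end April 26 > April 11? ✓; start April 14 > April 27? ✗ → no.
Result: none.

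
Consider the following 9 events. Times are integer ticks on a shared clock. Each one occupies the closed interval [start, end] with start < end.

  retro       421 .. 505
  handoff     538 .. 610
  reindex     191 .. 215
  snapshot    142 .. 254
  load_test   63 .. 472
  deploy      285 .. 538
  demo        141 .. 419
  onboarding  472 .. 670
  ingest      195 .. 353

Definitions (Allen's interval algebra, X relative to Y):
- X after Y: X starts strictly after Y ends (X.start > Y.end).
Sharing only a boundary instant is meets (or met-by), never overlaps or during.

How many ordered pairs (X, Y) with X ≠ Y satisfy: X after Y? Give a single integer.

16

Checking all 72 ordered pairs for relation 'after'; matching pairs in alphabetical order:
(deploy, reindex): deploy after reindex ✓
(deploy, snapshot): deploy after snapshot ✓
(handoff, demo): handoff after demo ✓
(handoff, ingest): handoff after ingest ✓
(handoff, load_test): handoff after load_test ✓
(handoff, reindex): handoff after reindex ✓
(handoff, retro): handoff after retro ✓
(handoff, snapshot): handoff after snapshot ✓
(onboarding, demo): onboarding after demo ✓
(onboarding, ingest): onboarding after ingest ✓
(onboarding, reindex): onboarding after reindex ✓
(onboarding, snapshot): onboarding after snapshot ✓
(retro, demo): retro after demo ✓
(retro, ingest): retro after ingest ✓
(retro, reindex): retro after reindex ✓
(retro, snapshot): retro after snapshot ✓
Count: 16.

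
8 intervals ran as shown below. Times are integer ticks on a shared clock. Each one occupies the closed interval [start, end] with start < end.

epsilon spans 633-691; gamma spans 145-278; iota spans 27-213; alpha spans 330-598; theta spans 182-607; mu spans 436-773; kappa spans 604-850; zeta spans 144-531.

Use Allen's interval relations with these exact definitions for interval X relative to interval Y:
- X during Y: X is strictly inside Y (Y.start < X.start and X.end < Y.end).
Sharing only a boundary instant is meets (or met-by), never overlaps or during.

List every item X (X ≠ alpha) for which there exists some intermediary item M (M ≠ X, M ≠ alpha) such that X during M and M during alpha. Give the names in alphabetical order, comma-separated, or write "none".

none

Target alpha = [330, 598].
Intermediaries M with M during alpha: none.
Union: none.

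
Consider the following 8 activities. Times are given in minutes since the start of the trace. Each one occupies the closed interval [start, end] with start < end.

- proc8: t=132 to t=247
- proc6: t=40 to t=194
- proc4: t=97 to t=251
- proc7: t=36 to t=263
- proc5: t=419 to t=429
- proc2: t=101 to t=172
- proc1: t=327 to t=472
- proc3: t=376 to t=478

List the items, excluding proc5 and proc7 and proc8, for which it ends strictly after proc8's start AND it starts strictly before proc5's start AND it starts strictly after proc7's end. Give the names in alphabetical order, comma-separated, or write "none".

Conditions: its end is strictly after proc8's start (X.end > t=132) AND its start is strictly before proc5's start (X.start < t=419) AND its start is strictly after proc7's end (X.start > t=263).
proc1: end t=472 > t=132? ✓; start t=327 < t=419? ✓; start t=327 > t=263? ✓ → yes.
proc2: end t=172 > t=132? ✓; start t=101 < t=419? ✓; start t=101 > t=263? ✗ → no.
proc3: end t=478 > t=132? ✓; start t=376 < t=419? ✓; start t=376 > t=263? ✓ → yes.
proc4: end t=251 > t=132? ✓; start t=97 < t=419? ✓; start t=97 > t=263? ✗ → no.
proc6: end t=194 > t=132? ✓; start t=40 < t=419? ✓; start t=40 > t=263? ✗ → no.
Result: proc1, proc3.

proc1, proc3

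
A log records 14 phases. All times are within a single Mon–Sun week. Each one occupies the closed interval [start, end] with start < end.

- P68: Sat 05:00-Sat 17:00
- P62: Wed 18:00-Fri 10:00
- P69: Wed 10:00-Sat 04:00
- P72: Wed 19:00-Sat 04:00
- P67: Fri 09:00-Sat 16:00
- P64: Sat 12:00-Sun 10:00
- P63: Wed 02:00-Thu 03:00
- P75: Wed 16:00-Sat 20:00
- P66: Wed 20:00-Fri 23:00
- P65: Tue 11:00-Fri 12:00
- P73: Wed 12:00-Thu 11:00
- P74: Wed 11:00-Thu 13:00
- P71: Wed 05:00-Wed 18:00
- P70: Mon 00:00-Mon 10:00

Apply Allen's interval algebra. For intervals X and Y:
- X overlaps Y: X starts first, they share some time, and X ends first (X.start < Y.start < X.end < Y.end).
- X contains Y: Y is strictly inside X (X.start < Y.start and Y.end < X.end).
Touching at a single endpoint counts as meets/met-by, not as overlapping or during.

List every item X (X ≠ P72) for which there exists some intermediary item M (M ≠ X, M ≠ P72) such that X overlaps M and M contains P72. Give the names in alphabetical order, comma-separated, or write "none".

P63, P65, P69, P71, P73, P74

Target P72 = [Wed 19:00, Sat 04:00].
Intermediaries M with M contains P72: P75.
Via P75 — items with X overlaps P75: P63, P65, P69, P71, P73, P74.
Union: P63, P65, P69, P71, P73, P74.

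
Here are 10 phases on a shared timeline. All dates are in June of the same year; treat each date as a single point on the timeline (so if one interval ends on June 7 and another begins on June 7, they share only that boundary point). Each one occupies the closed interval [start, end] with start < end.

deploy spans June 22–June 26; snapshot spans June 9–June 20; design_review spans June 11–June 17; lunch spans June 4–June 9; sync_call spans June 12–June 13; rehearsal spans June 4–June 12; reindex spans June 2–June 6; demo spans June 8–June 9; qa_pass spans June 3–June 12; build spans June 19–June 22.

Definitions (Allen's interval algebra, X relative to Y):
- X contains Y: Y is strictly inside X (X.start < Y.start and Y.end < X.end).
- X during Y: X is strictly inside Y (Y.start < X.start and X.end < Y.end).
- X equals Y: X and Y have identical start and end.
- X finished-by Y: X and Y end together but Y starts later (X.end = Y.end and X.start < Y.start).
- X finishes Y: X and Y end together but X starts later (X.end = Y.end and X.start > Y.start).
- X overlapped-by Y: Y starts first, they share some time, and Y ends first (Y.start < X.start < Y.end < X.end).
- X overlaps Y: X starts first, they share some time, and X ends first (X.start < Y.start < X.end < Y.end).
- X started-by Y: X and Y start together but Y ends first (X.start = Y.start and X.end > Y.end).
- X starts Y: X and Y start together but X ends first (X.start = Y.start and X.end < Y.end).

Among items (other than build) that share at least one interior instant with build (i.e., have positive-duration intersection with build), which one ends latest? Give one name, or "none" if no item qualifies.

snapshot

Target build = [June 19, June 22].
demo [June 8, June 9] → before → excluded.
deploy [June 22, June 26] → met-by → excluded.
design_review [June 11, June 17] → before → excluded.
lunch [June 4, June 9] → before → excluded.
qa_pass [June 3, June 12] → before → excluded.
rehearsal [June 4, June 12] → before → excluded.
reindex [June 2, June 6] → before → excluded.
snapshot [June 9, June 20] → overlaps → candidate.
sync_call [June 12, June 13] → before → excluded.
Among candidates, latest end is June 20 → snapshot.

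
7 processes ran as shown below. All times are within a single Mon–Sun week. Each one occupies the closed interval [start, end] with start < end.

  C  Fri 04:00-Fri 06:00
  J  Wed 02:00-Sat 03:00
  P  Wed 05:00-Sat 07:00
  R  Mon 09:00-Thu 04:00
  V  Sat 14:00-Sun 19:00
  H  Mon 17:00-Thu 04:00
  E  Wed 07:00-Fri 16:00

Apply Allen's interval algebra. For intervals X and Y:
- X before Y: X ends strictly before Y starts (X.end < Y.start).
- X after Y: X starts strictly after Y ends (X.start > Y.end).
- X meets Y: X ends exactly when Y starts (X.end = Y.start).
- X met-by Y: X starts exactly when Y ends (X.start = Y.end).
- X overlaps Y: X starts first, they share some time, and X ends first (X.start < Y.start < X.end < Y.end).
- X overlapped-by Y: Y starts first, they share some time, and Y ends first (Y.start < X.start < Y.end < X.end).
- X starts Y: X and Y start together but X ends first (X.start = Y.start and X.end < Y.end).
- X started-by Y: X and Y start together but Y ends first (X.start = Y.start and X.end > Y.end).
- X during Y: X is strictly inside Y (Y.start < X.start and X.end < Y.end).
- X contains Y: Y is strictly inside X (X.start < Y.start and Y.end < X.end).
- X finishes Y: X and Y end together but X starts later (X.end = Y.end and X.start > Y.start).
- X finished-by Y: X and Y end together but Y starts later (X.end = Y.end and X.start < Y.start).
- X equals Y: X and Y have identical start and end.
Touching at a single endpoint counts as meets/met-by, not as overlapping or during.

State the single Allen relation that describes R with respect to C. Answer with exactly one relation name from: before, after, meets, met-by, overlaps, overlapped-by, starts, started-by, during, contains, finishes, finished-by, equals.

R = [Mon 09:00, Thu 04:00]; C = [Fri 04:00, Fri 06:00].
Compare endpoints: R.start < C.start, R.start < C.end, R.end < C.start, R.end < C.end.
That pattern is 'before'.

before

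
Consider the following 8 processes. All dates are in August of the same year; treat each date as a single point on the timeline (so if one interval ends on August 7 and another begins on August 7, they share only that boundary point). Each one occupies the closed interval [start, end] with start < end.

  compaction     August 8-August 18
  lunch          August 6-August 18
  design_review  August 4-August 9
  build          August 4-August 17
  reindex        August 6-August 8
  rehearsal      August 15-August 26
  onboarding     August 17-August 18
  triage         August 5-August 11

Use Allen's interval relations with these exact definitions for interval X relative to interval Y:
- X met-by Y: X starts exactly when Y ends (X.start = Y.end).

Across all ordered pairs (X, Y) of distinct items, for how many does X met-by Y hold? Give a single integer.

2

Checking all 56 ordered pairs for relation 'met-by'; matching pairs in alphabetical order:
(compaction, reindex): compaction met-by reindex ✓
(onboarding, build): onboarding met-by build ✓
Count: 2.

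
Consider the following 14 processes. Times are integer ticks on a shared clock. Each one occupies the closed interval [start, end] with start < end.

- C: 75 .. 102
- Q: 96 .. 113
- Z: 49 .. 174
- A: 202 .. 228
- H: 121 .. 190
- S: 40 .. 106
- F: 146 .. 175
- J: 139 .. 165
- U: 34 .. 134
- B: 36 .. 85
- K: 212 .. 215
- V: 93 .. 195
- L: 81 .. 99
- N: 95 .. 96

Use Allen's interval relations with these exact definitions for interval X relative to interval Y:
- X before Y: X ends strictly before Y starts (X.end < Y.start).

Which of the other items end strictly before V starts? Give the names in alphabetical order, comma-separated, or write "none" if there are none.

Target V = [93, 195].
A [202, 228] → after → no.
B [36, 85] → before → yes.
C [75, 102] → overlaps → no.
F [146, 175] → during → no.
H [121, 190] → during → no.
J [139, 165] → during → no.
K [212, 215] → after → no.
L [81, 99] → overlaps → no.
N [95, 96] → during → no.
Q [96, 113] → during → no.
S [40, 106] → overlaps → no.
U [34, 134] → overlaps → no.
Z [49, 174] → overlaps → no.
Result: B.

B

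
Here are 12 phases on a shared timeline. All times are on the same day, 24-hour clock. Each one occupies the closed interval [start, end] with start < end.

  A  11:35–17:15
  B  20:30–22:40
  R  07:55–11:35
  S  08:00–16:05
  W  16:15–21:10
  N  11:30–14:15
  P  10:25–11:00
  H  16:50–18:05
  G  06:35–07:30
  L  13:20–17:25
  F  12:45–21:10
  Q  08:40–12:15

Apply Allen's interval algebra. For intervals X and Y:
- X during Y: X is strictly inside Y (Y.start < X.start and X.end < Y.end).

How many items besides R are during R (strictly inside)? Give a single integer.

Target R = [07:55, 11:35].
A [11:35, 17:15] → met-by → no.
B [20:30, 22:40] → after → no.
F [12:45, 21:10] → after → no.
G [06:35, 07:30] → before → no.
H [16:50, 18:05] → after → no.
L [13:20, 17:25] → after → no.
N [11:30, 14:15] → overlapped-by → no.
P [10:25, 11:00] → during → counts.
Q [08:40, 12:15] → overlapped-by → no.
S [08:00, 16:05] → overlapped-by → no.
W [16:15, 21:10] → after → no.
Total: 1.

1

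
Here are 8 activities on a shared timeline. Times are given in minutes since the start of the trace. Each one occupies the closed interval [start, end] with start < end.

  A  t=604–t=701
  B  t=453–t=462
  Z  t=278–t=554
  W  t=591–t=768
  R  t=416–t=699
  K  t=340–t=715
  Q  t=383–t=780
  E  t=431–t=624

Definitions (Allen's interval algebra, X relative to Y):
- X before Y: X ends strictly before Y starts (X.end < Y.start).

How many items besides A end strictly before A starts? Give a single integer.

2

Target A = [t=604, t=701].
B [t=453, t=462] → before → counts.
E [t=431, t=624] → overlaps → no.
K [t=340, t=715] → contains → no.
Q [t=383, t=780] → contains → no.
R [t=416, t=699] → overlaps → no.
W [t=591, t=768] → contains → no.
Z [t=278, t=554] → before → counts.
Total: 2.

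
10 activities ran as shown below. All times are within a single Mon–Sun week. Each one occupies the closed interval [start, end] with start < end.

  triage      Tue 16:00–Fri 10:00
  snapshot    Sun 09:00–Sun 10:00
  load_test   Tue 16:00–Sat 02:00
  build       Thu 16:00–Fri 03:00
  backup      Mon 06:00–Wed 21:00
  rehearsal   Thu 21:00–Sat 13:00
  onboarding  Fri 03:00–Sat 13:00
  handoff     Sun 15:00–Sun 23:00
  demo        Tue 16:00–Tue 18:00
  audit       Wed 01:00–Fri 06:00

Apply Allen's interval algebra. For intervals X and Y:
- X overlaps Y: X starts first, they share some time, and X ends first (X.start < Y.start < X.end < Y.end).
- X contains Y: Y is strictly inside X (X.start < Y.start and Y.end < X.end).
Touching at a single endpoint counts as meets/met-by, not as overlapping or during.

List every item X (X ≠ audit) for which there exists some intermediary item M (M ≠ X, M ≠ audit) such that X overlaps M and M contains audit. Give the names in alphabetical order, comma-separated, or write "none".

backup

Target audit = [Wed 01:00, Fri 06:00].
Intermediaries M with M contains audit: load_test, triage.
Via load_test — items with X overlaps load_test: backup.
Via triage — items with X overlaps triage: backup.
Union: backup.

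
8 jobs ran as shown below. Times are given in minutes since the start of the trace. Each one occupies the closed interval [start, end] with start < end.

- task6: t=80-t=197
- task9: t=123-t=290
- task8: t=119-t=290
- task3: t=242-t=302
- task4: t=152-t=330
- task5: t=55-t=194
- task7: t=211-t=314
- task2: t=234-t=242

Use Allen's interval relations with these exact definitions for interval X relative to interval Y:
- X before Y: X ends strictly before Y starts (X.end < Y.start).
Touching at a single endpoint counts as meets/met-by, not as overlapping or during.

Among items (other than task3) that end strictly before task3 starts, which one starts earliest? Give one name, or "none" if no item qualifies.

task5

Target task3 = [t=242, t=302].
task2 [t=234, t=242] → meets → excluded.
task4 [t=152, t=330] → contains → excluded.
task5 [t=55, t=194] → before → candidate.
task6 [t=80, t=197] → before → candidate.
task7 [t=211, t=314] → contains → excluded.
task8 [t=119, t=290] → overlaps → excluded.
task9 [t=123, t=290] → overlaps → excluded.
Among candidates, earliest start is t=55 → task5.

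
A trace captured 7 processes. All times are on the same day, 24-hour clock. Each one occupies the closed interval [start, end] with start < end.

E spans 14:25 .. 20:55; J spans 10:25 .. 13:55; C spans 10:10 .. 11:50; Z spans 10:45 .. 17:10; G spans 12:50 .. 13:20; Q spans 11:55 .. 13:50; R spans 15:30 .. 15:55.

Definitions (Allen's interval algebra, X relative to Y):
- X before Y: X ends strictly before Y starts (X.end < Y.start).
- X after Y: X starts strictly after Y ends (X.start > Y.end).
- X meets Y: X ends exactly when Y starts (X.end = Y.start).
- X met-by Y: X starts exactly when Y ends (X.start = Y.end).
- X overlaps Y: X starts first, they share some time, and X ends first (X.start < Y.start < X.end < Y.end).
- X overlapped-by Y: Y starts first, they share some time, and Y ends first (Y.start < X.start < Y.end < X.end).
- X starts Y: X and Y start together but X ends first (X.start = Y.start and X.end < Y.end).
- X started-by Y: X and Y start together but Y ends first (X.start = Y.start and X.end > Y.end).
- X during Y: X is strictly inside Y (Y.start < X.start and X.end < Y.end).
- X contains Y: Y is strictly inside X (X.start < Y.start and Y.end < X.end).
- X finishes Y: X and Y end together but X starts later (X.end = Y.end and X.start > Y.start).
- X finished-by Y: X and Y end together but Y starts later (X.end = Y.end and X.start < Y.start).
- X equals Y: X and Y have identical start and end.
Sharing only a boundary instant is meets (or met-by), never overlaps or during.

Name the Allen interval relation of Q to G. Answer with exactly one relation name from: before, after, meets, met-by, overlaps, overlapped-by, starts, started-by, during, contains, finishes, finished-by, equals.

Q = [11:55, 13:50]; G = [12:50, 13:20].
Compare endpoints: Q.start < G.start, Q.start < G.end, Q.end > G.start, Q.end > G.end.
That pattern is 'contains'.

contains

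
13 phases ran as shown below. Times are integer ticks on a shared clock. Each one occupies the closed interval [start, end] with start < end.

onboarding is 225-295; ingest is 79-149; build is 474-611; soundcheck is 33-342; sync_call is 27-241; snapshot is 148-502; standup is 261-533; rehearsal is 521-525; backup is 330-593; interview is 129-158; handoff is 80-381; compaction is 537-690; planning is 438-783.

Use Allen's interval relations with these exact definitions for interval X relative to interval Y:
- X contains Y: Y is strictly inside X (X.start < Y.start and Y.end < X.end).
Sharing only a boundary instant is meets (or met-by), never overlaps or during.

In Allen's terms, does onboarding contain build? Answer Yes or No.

No

onboarding = [225, 295], build = [474, 611].
Actual relation of onboarding to build: before.
Asked whether 'contains' holds → No.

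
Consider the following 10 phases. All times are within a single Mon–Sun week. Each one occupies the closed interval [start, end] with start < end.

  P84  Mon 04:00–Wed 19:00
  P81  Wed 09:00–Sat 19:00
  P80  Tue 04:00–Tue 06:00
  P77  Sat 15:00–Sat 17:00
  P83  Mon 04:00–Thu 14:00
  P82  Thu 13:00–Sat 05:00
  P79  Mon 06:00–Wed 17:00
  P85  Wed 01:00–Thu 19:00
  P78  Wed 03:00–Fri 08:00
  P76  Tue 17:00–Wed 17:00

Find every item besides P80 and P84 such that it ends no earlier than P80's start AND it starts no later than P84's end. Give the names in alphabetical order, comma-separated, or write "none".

P76, P78, P79, P81, P83, P85

Conditions: its end is no earlier than P80's start (X.end >= Tue 04:00) AND its start is no later than P84's end (X.start <= Wed 19:00).
P76: end Wed 17:00 >= Tue 04:00? ✓; start Tue 17:00 <= Wed 19:00? ✓ → yes.
P77: end Sat 17:00 >= Tue 04:00? ✓; start Sat 15:00 <= Wed 19:00? ✗ → no.
P78: end Fri 08:00 >= Tue 04:00? ✓; start Wed 03:00 <= Wed 19:00? ✓ → yes.
P79: end Wed 17:00 >= Tue 04:00? ✓; start Mon 06:00 <= Wed 19:00? ✓ → yes.
P81: end Sat 19:00 >= Tue 04:00? ✓; start Wed 09:00 <= Wed 19:00? ✓ → yes.
P82: end Sat 05:00 >= Tue 04:00? ✓; start Thu 13:00 <= Wed 19:00? ✗ → no.
P83: end Thu 14:00 >= Tue 04:00? ✓; start Mon 04:00 <= Wed 19:00? ✓ → yes.
P85: end Thu 19:00 >= Tue 04:00? ✓; start Wed 01:00 <= Wed 19:00? ✓ → yes.
Result: P76, P78, P79, P81, P83, P85.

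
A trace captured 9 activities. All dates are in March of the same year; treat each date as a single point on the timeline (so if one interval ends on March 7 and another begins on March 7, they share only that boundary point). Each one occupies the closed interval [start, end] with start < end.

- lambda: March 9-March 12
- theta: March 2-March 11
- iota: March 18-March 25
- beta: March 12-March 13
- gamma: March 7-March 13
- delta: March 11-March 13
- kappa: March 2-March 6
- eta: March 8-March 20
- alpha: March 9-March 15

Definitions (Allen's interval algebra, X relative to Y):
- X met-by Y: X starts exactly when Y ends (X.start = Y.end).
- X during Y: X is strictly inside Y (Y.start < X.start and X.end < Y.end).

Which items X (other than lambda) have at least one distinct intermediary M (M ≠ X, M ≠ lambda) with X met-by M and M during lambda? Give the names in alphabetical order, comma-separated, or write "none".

none

Target lambda = [March 9, March 12].
Intermediaries M with M during lambda: none.
Union: none.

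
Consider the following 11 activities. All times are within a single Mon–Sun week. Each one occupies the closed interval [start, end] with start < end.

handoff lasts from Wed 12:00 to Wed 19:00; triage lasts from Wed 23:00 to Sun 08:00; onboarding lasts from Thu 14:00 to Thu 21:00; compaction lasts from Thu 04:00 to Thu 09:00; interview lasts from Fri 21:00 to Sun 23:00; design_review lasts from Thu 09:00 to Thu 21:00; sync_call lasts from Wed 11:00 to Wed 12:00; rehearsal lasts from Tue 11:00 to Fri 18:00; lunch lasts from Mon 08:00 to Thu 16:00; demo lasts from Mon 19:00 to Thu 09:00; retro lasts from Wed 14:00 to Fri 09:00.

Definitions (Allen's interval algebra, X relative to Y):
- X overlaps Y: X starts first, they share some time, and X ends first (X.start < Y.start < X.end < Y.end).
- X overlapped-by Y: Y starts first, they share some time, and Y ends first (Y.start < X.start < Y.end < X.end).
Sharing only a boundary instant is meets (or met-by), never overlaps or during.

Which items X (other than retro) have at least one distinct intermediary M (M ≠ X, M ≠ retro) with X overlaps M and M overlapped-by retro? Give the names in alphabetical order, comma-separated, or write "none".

demo, lunch, rehearsal

Target retro = [Wed 14:00, Fri 09:00].
Intermediaries M with M overlapped-by retro: triage.
Via triage — items with X overlaps triage: demo, lunch, rehearsal.
Union: demo, lunch, rehearsal.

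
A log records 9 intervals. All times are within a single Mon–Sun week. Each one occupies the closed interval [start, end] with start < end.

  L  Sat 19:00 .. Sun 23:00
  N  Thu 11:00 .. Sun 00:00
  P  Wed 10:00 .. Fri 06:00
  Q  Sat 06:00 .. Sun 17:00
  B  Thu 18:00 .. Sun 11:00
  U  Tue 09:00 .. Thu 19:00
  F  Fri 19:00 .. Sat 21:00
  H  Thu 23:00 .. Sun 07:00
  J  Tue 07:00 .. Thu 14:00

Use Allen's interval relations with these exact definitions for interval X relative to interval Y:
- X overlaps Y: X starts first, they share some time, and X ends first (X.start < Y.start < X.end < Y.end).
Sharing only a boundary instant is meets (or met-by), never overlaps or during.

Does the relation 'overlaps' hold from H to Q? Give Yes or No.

Yes

H = [Thu 23:00, Sun 07:00], Q = [Sat 06:00, Sun 17:00].
Actual relation of H to Q: overlaps.
Asked whether 'overlaps' holds → Yes.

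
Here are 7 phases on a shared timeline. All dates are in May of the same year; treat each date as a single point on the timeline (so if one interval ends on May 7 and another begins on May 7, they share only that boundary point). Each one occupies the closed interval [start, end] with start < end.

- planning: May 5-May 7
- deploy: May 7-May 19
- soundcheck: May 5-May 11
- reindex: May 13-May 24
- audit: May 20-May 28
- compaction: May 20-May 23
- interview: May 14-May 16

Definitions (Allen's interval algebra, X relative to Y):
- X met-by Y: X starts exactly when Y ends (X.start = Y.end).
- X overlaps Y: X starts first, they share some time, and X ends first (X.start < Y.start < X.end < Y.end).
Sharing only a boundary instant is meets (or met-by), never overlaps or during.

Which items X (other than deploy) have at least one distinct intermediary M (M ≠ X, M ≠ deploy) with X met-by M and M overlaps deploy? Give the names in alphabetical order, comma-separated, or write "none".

none

Target deploy = [May 7, May 19].
Intermediaries M with M overlaps deploy: soundcheck.
Via soundcheck — items with X met-by soundcheck: none.
Union: none.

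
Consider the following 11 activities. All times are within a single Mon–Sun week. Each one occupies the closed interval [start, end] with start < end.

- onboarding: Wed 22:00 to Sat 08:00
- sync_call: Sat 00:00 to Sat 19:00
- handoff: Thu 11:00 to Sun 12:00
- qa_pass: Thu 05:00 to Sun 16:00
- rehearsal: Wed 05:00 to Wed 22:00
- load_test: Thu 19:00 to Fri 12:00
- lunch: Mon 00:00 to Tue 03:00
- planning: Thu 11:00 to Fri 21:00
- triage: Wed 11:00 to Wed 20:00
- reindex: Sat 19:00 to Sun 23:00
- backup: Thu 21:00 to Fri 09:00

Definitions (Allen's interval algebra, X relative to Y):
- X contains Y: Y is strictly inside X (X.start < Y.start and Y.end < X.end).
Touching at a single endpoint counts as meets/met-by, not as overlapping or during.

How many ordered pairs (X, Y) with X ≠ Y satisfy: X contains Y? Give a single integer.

15

Checking all 110 ordered pairs for relation 'contains'; matching pairs in alphabetical order:
(handoff, backup): handoff contains backup ✓
(handoff, load_test): handoff contains load_test ✓
(handoff, sync_call): handoff contains sync_call ✓
(load_test, backup): load_test contains backup ✓
(onboarding, backup): onboarding contains backup ✓
(onboarding, load_test): onboarding contains load_test ✓
(onboarding, planning): onboarding contains planning ✓
(planning, backup): planning contains backup ✓
(planning, load_test): planning contains load_test ✓
(qa_pass, backup): qa_pass contains backup ✓
(qa_pass, handoff): qa_pass contains handoff ✓
(qa_pass, load_test): qa_pass contains load_test ✓
(qa_pass, planning): qa_pass contains planning ✓
(qa_pass, sync_call): qa_pass contains sync_call ✓
(rehearsal, triage): rehearsal contains triage ✓
Count: 15.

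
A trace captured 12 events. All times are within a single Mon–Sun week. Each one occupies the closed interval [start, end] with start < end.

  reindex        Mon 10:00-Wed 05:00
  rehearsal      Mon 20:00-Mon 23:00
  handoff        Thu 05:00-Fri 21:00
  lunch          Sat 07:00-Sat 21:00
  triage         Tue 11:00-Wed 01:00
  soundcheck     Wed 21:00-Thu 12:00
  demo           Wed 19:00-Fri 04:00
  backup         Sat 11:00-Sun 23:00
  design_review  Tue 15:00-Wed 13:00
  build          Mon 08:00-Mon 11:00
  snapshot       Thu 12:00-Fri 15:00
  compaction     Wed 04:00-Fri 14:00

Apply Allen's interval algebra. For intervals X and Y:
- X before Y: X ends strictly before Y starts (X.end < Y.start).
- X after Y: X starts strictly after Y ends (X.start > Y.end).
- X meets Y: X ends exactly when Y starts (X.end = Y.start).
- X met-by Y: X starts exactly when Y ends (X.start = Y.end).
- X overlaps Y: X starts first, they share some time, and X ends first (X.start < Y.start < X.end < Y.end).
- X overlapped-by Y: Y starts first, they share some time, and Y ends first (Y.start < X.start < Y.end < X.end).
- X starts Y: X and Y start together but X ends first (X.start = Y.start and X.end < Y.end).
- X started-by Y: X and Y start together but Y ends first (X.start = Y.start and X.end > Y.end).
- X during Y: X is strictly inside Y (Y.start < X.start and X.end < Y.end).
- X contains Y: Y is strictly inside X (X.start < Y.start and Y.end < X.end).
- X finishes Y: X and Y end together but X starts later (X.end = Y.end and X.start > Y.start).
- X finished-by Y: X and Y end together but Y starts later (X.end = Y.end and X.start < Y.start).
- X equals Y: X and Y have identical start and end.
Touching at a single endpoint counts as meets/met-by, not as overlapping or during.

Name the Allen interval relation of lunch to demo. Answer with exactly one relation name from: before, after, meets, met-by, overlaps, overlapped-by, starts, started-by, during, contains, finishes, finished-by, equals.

after

lunch = [Sat 07:00, Sat 21:00]; demo = [Wed 19:00, Fri 04:00].
Compare endpoints: lunch.start > demo.start, lunch.start > demo.end, lunch.end > demo.start, lunch.end > demo.end.
That pattern is 'after'.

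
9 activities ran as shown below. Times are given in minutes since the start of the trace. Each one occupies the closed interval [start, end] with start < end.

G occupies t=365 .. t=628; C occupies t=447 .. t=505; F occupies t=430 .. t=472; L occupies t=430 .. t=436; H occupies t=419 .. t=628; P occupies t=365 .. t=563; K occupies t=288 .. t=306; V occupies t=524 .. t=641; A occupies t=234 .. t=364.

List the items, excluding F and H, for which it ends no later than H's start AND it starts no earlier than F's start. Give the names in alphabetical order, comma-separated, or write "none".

Conditions: its end is no later than H's start (X.end <= t=419) AND its start is no earlier than F's start (X.start >= t=430).
A: end t=364 <= t=419? ✓; start t=234 >= t=430? ✗ → no.
C: end t=505 <= t=419? ✗; start t=447 >= t=430? ✓ → no.
G: end t=628 <= t=419? ✗; start t=365 >= t=430? ✗ → no.
K: end t=306 <= t=419? ✓; start t=288 >= t=430? ✗ → no.
L: end t=436 <= t=419? ✗; start t=430 >= t=430? ✓ → no.
P: end t=563 <= t=419? ✗; start t=365 >= t=430? ✗ → no.
V: end t=641 <= t=419? ✗; start t=524 >= t=430? ✓ → no.
Result: none.

none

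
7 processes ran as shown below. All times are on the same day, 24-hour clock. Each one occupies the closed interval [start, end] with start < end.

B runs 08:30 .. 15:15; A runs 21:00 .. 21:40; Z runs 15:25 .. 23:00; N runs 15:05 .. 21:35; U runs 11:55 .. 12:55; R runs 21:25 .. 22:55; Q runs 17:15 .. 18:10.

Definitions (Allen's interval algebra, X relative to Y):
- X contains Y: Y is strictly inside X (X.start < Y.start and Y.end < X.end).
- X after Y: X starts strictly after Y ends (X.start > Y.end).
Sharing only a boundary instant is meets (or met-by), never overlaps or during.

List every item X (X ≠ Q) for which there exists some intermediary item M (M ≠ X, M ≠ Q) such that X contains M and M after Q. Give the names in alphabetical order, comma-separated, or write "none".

Target Q = [17:15, 18:10].
Intermediaries M with M after Q: A, R.
Via A — items with X contains A: Z.
Via R — items with X contains R: Z.
Union: Z.

Z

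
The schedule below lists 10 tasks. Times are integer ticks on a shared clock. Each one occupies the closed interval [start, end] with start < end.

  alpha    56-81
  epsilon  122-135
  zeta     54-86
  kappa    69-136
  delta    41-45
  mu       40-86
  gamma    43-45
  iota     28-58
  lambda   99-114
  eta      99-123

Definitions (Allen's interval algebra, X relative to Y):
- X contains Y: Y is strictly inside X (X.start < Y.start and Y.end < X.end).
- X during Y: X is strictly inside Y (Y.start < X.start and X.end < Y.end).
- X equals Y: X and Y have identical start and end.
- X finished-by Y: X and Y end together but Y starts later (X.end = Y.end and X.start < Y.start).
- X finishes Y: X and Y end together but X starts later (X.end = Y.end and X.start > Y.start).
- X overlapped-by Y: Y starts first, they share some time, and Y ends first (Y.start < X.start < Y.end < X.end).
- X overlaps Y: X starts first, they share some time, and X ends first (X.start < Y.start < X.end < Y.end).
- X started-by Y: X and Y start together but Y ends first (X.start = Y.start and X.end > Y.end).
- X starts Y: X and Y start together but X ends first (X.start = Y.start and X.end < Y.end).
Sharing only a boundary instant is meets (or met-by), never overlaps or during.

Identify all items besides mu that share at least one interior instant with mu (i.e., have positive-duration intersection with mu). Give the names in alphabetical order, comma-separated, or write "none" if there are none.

alpha, delta, gamma, iota, kappa, zeta

Target mu = [40, 86].
alpha [56, 81] → during → yes.
delta [41, 45] → during → yes.
epsilon [122, 135] → after → no.
eta [99, 123] → after → no.
gamma [43, 45] → during → yes.
iota [28, 58] → overlaps → yes.
kappa [69, 136] → overlapped-by → yes.
lambda [99, 114] → after → no.
zeta [54, 86] → finishes → yes.
Result: alpha, delta, gamma, iota, kappa, zeta.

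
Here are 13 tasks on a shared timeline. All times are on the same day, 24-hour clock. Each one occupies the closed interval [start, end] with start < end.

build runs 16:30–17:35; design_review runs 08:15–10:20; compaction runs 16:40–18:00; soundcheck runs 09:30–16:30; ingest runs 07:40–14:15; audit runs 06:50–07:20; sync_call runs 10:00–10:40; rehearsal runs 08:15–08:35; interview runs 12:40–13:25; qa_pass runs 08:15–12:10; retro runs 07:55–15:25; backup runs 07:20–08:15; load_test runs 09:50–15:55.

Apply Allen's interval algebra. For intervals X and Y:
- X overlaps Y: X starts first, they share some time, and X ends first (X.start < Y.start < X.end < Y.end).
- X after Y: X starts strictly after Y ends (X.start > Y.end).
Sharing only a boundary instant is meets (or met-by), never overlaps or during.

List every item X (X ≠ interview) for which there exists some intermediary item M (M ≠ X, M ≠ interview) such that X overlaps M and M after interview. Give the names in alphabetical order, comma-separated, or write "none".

build

Target interview = [12:40, 13:25].
Intermediaries M with M after interview: build, compaction.
Via build — items with X overlaps build: none.
Via compaction — items with X overlaps compaction: build.
Union: build.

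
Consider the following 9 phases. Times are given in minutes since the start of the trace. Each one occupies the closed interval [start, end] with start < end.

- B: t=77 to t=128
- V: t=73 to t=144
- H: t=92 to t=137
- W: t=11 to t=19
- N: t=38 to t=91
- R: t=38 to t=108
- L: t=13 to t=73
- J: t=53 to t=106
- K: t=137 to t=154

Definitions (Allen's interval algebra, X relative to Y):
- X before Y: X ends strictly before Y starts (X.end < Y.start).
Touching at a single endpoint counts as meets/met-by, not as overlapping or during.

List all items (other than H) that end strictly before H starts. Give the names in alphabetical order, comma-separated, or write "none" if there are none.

Target H = [t=92, t=137].
B [t=77, t=128] → overlaps → no.
J [t=53, t=106] → overlaps → no.
K [t=137, t=154] → met-by → no.
L [t=13, t=73] → before → yes.
N [t=38, t=91] → before → yes.
R [t=38, t=108] → overlaps → no.
V [t=73, t=144] → contains → no.
W [t=11, t=19] → before → yes.
Result: L, N, W.

L, N, W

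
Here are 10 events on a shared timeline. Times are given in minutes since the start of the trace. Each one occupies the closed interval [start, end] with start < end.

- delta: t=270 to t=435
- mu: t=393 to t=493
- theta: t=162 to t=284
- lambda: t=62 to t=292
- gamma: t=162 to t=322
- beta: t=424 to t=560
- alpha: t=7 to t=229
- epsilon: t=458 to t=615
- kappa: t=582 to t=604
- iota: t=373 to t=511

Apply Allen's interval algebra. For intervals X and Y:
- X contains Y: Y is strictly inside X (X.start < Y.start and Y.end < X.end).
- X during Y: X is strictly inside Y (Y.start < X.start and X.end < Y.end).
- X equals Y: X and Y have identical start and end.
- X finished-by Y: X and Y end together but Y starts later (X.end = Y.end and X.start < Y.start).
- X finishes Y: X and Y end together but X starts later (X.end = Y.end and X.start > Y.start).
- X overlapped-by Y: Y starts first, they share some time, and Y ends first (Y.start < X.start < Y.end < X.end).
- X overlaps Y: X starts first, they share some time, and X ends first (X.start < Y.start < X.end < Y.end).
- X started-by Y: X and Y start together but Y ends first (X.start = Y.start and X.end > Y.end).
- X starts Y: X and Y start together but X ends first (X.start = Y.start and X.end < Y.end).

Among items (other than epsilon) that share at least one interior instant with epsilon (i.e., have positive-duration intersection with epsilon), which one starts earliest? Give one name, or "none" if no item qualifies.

Target epsilon = [t=458, t=615].
alpha [t=7, t=229] → before → excluded.
beta [t=424, t=560] → overlaps → candidate.
delta [t=270, t=435] → before → excluded.
gamma [t=162, t=322] → before → excluded.
iota [t=373, t=511] → overlaps → candidate.
kappa [t=582, t=604] → during → candidate.
lambda [t=62, t=292] → before → excluded.
mu [t=393, t=493] → overlaps → candidate.
theta [t=162, t=284] → before → excluded.
Among candidates, earliest start is t=373 → iota.

iota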